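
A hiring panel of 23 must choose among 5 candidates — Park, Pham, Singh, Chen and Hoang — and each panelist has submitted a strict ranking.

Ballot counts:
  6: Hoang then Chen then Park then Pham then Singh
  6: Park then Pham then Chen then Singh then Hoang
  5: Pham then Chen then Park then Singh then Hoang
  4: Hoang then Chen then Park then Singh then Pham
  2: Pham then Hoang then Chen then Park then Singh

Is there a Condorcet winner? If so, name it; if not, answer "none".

Pairwise majorities:
Park vs Pham: 6+6+4 = 16 for Park, 7 for Pham — Park by 16–7.
Park vs Singh: Park preferred on 6+6+5+4+2 = 23 ballots; Park wins 23–0.
Park vs Chen: Park is ranked higher on 6 ballots, Chen on 17. Chen wins 17–6.
Park vs Hoang: 6+5 = 11 for Park, 12 for Hoang — Hoang by 12–11.
Pham vs Singh: 6+6+5+2 = 19 for Pham, 4 for Singh — Pham by 19–4.
Pham vs Chen: Pham preferred on 6+5+2 = 13 ballots; Pham wins 13–10.
Pham vs Hoang: Pham is ranked higher on 6+5+2 = 13 ballots, Hoang on 10. Pham wins 13–10.
Singh vs Chen: Singh is ranked higher on 0 ballots, Chen on 23. Chen wins 23–0.
Singh vs Hoang: Singh preferred on 6+5 = 11 ballots; Hoang wins 12–11.
Chen vs Hoang: Chen is ranked higher on 6+5 = 11 ballots, Hoang on 12. Hoang wins 12–11.
Each candidate drops at least one matchup (Park loses to Chen; Pham loses to Park; Singh loses to Park; Chen loses to Pham; Hoang loses to Pham); the cycle Park → Pham → Chen → Park rules out a Condorcet winner.

none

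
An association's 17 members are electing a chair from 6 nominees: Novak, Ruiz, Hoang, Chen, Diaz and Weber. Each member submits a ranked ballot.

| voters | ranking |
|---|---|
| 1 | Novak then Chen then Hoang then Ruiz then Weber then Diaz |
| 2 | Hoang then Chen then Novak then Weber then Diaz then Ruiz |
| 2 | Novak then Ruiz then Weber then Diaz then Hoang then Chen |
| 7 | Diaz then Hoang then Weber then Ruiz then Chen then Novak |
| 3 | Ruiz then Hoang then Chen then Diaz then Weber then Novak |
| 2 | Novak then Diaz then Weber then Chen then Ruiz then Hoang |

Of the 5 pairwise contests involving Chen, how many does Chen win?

1

Chen against each rival (17 voters):
Chen vs Novak: 2+7+3 = 12 for Chen, 5 for Novak — Chen by 12–5.
Chen vs Ruiz: 5 to 12, Ruiz.
Chen vs Hoang: Chen preferred on 1+2 = 3 ballots; Hoang wins 14–3.
Chen–Diaz: Diaz 11–6.
Chen vs Weber: Chen preferred on 1+2+3 = 6 ballots; Weber wins 11–6.
Chen beats Novak; loses to Ruiz, Hoang, Diaz, Weber — 1 pairwise win.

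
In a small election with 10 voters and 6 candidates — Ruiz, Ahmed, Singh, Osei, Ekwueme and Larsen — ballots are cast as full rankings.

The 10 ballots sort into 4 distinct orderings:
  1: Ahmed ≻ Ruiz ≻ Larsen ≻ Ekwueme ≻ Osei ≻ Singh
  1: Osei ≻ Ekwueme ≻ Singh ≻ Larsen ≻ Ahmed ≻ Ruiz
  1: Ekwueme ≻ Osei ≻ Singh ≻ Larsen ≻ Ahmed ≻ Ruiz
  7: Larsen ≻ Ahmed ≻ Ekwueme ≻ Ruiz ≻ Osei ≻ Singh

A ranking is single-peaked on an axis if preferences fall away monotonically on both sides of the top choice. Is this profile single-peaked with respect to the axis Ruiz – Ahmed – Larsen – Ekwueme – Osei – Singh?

yes

Axis positions: Ruiz=1, Ahmed=2, Larsen=3, Ekwueme=4, Osei=5, Singh=6.
Ballot type 1 (peak Ahmed at position 2): ranking walks positions 2-1-3-4-5-6, expanding outward from the peak — single-peaked.
Ballot type 2 (peak Osei at position 5): ranking walks positions 5-4-6-3-2-1, expanding outward from the peak — single-peaked.
Ballot type 3 (peak Ekwueme at position 4): ranking walks positions 4-5-6-3-2-1, expanding outward from the peak — single-peaked.
Ballot type 4 (peak Larsen at position 3): ranking walks positions 3-2-4-1-5-6, expanding outward from the peak — single-peaked.
Every ranking is single-peaked on this axis.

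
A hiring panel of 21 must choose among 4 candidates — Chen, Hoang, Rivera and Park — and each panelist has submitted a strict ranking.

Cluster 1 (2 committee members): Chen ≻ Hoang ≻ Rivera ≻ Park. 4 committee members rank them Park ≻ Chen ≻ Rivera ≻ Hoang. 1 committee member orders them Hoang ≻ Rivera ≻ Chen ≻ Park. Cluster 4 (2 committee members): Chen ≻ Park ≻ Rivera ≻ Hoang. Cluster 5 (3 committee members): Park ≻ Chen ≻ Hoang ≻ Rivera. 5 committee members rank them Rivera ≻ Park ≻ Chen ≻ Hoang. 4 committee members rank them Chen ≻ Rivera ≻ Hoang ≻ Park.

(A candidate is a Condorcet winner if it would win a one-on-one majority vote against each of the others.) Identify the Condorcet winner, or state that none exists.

none

Head-to-head results (21 committee members):
Chen vs Hoang: Chen, 20–1.
Chen vs Rivera: 15 to 6, Chen.
Chen vs Park: 2+1+2+4 = 9 for Chen, 12 for Park — Park by 12–9.
Hoang–Rivera: Rivera 15–6.
Hoang–Park: Park 14–7.
Rivera vs Park: 12 to 9, Rivera.
Each candidate drops at least one matchup (Chen loses to Park; Hoang loses to Chen; Rivera loses to Chen; Park loses to Rivera); the cycle Chen → Rivera → Park → Chen rules out a Condorcet winner.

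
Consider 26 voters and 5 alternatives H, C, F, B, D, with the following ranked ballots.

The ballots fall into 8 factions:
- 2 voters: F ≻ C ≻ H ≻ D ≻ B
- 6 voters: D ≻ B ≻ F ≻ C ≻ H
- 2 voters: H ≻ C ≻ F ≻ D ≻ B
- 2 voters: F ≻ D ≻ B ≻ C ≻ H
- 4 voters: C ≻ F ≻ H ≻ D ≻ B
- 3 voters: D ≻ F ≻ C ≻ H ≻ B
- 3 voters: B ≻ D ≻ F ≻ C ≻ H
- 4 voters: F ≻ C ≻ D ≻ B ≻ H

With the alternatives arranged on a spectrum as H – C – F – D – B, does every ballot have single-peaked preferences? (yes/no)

Axis positions: H=1, C=2, F=3, D=4, B=5.
Faction 1 (peak F at position 3): ranking walks positions 3-2-1-4-5, expanding outward from the peak — single-peaked.
Faction 2 (peak D at position 4): ranking walks positions 4-5-3-2-1, expanding outward from the peak — single-peaked.
Faction 3 (peak H at position 1): ranking walks positions 1-2-3-4-5, expanding outward from the peak — single-peaked.
Faction 4 (peak F at position 3): ranking walks positions 3-4-5-2-1, expanding outward from the peak — single-peaked.
Faction 5 (peak C at position 2): ranking walks positions 2-3-1-4-5, expanding outward from the peak — single-peaked.
Faction 6 (peak D at position 4): ranking walks positions 4-3-2-1-5, expanding outward from the peak — single-peaked.
Faction 7 (peak B at position 5): ranking walks positions 5-4-3-2-1, expanding outward from the peak — single-peaked.
Faction 8 (peak F at position 3): ranking walks positions 3-2-4-5-1, expanding outward from the peak — single-peaked.
Every ranking is single-peaked on this axis.

yes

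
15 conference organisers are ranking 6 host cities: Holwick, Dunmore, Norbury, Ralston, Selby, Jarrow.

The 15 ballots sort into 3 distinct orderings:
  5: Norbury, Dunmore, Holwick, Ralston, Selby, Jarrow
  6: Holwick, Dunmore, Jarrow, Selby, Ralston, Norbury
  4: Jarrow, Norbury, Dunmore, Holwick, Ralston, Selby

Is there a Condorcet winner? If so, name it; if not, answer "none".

none

Check each pair by majority over 15 ballots:
Holwick vs Dunmore: Dunmore wins 9–6.
Holwick vs Norbury: Norbury, 9–6.
Holwick vs Ralston: Holwick is ranked higher on 5+6+4 = 15 ballots, Ralston on 0. Holwick wins 15–0.
Holwick vs Selby: 5+6+4 = 15 for Holwick, 0 for Selby — Holwick by 15–0.
Holwick vs Jarrow: Holwick wins 11–4.
Dunmore vs Norbury: Dunmore is ranked higher on 6 ballots, Norbury on 9. Norbury wins 9–6.
Dunmore vs Ralston: Dunmore, 15–0.
Dunmore vs Selby: Dunmore wins 15–0.
Dunmore vs Jarrow: Dunmore wins 11–4.
Norbury vs Ralston: Norbury preferred on 5+4 = 9 ballots; Norbury wins 9–6.
Norbury vs Selby: 9 to 6, Norbury.
Norbury–Jarrow: Jarrow 10–5.
Ralston vs Selby: Ralston wins 9–6.
Ralston vs Jarrow: Jarrow wins 10–5.
Selby–Jarrow: Jarrow 10–5.
Each city drops at least one matchup (Holwick loses to Dunmore; Dunmore loses to Norbury; Norbury loses to Jarrow; Ralston loses to Holwick; Selby loses to Holwick; Jarrow loses to Holwick); the cycle Holwick > Jarrow > Norbury > Holwick rules out a Condorcet winner.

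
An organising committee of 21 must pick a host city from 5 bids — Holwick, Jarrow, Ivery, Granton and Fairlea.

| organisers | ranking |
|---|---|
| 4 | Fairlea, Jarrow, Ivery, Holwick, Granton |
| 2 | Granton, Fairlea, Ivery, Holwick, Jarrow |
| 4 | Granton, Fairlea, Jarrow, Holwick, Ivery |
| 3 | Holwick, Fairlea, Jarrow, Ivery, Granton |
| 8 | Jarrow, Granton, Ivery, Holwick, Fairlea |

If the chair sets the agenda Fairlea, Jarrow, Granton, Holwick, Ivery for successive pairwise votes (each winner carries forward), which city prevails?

Granton

Round 1: Fairlea vs Jarrow — 13–8, Fairlea advances.
Round 2: Fairlea vs Granton — 7–14, Granton advances.
Round 3: Granton vs Holwick — 14–7, Granton advances.
Round 4: Granton vs Ivery — 14–7, Granton advances.
The agenda winner is Granton.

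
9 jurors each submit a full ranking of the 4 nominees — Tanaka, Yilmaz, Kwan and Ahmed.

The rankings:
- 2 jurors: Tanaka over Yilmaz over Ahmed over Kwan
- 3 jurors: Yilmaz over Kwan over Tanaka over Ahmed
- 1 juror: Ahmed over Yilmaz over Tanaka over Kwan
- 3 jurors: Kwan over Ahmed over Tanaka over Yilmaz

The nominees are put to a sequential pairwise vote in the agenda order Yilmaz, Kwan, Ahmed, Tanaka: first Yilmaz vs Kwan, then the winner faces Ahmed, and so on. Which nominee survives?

Tanaka

Round 1: Yilmaz vs Kwan — 6–3, Yilmaz advances.
Round 2: Yilmaz vs Ahmed — 5–4, Yilmaz advances.
Round 3: Yilmaz vs Tanaka — 4–5, Tanaka advances.
Tanaka survives the agenda.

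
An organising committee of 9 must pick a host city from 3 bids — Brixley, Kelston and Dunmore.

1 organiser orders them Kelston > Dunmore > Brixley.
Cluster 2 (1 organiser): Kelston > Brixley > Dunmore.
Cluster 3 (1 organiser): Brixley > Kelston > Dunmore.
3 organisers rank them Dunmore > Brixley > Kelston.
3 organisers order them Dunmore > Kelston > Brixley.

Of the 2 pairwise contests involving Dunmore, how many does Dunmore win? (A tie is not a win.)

Dunmore against each rival (9 organisers):
Dunmore vs Brixley: Dunmore is ranked higher on 1+3+3 = 7 ballots, Brixley on 2. Dunmore wins 7–2.
Dunmore vs Kelston: Dunmore, 6–3.
Dunmore beats Brixley, Kelston — 2 pairwise wins.

2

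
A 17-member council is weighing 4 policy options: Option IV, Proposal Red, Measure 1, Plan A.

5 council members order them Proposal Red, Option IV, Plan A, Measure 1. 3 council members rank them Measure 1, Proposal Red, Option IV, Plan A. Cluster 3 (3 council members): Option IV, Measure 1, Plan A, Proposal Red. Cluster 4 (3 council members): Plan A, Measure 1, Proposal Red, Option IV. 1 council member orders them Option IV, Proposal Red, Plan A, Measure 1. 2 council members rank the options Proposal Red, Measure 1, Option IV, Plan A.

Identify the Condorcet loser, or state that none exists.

Head-to-head results (17 council members):
Option IV vs Proposal Red: Proposal Red, 13–4.
Option IV vs Measure 1: Option IV wins 9–8.
Option IV vs Plan A: Option IV wins 14–3.
Proposal Red vs Measure 1: 8 to 9, Measure 1.
Proposal Red vs Plan A: Proposal Red preferred on 5+3+1+2 = 11 ballots; Proposal Red wins 11–6.
Measure 1 vs Plan A: 3+3+2 = 8 for Measure 1, 9 for Plan A — Plan A by 9–8.
Each option has at least one pairwise win (Option IV beats Measure 1; Proposal Red beats Option IV; Measure 1 beats Proposal Red; Plan A beats Measure 1) — no Condorcet loser.

none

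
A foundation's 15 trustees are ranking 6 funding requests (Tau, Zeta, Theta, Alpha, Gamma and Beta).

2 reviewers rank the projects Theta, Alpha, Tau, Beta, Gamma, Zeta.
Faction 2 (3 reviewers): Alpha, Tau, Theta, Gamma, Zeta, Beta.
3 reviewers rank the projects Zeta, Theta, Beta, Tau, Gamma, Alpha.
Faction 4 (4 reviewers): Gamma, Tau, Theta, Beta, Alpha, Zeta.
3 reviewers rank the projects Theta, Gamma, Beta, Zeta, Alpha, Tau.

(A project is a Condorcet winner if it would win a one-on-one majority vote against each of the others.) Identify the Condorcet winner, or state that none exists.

Pairwise majorities:
Tau–Zeta: Tau 9–6.
Tau vs Theta: 7 to 8, Theta.
Tau vs Alpha: Alpha, 8–7.
Tau vs Gamma: Tau, 8–7.
Tau vs Beta: 9 to 6, Tau.
Zeta vs Theta: Theta, 12–3.
Zeta vs Alpha: Alpha, 9–6.
Zeta–Gamma: Gamma 12–3.
Zeta vs Beta: Beta wins 9–6.
Theta–Alpha: Theta 12–3.
Theta vs Gamma: Theta is ranked higher on 2+3+3+3 = 11 ballots, Gamma on 4. Theta wins 11–4.
Theta vs Beta: Theta preferred on 2+3+3+4+3 = 15 ballots; Theta wins 15–0.
Alpha vs Gamma: 2+3 = 5 for Alpha, 10 for Gamma — Gamma by 10–5.
Alpha vs Beta: Beta wins 10–5.
Gamma–Beta: Gamma 10–5.
Only Theta has no losses; Theta is the Condorcet winner.

Theta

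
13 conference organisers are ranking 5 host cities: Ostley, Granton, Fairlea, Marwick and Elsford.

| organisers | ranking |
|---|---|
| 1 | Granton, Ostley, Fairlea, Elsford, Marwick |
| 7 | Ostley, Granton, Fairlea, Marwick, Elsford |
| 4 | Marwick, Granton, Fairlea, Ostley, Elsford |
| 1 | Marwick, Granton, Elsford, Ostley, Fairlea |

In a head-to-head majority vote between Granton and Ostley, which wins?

Ballots ranking Granton above Ostley: 1 + 4 + 1 = 6.
Ballots ranking Ostley above Granton: 13 − 6 = 7.
Ostley wins the head-to-head 7–6.

Ostley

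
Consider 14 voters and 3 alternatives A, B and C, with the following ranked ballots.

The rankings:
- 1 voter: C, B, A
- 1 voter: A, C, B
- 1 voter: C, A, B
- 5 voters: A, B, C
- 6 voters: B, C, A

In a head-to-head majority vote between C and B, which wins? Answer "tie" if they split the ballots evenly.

Ballots ranking C above B: 1 + 1 + 1 = 3.
Ballots ranking B above C: 14 − 3 = 11.
B wins the head-to-head 11–3.

B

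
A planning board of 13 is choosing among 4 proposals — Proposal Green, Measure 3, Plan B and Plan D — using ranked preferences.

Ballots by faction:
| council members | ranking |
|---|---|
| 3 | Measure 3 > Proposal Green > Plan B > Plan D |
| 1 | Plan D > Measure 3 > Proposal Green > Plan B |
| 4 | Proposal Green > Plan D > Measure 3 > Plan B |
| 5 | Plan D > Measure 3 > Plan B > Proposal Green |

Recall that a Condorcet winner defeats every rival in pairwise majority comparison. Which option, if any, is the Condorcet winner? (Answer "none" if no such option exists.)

none

Pairwise majorities:
Proposal Green vs Measure 3: Measure 3 wins 9–4.
Proposal Green vs Plan B: Proposal Green wins 8–5.
Proposal Green vs Plan D: Proposal Green, 7–6.
Measure 3 vs Plan B: Measure 3, 13–0.
Measure 3 vs Plan D: Plan D wins 10–3.
Plan B vs Plan D: Plan D wins 10–3.
No option is unbeaten: Proposal Green loses to Measure 3; Measure 3 loses to Plan D; Plan B loses to Proposal Green; Plan D loses to Proposal Green. In particular Proposal Green → Plan D → Measure 3 → Proposal Green is a majority cycle — no Condorcet winner exists.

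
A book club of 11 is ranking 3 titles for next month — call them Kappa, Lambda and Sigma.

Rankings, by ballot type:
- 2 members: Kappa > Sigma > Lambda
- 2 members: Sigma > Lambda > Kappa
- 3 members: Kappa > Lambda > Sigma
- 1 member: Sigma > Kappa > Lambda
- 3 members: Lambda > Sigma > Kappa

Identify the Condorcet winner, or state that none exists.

Head-to-head results (11 members):
Kappa vs Lambda: Kappa wins 6–5.
Kappa vs Sigma: Sigma wins 6–5.
Lambda vs Sigma: Lambda, 6–5.
No book is unbeaten: Kappa loses to Sigma; Lambda loses to Kappa; Sigma loses to Lambda. In particular Kappa > Lambda > Sigma > Kappa is a majority cycle — no Condorcet winner exists.

none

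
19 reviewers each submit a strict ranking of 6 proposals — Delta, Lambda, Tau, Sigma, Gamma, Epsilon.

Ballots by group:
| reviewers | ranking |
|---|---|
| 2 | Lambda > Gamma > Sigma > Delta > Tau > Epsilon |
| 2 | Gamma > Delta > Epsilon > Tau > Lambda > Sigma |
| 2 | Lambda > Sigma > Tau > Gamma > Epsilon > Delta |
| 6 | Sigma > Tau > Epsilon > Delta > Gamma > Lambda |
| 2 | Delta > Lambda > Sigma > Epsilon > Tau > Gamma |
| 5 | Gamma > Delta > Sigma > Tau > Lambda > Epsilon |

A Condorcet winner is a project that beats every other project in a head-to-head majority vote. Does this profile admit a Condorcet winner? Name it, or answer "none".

Sigma

Head-to-head results (19 reviewers):
Delta vs Lambda: 15 to 4, Delta.
Delta vs Tau: Delta wins 11–8.
Delta vs Sigma: 2+2+5 = 9 for Delta, 10 for Sigma — Sigma by 10–9.
Delta vs Gamma: Delta preferred on 6+2 = 8 ballots; Gamma wins 11–8.
Delta vs Epsilon: 2+2+2+5 = 11 for Delta, 8 for Epsilon — Delta by 11–8.
Lambda vs Tau: Lambda preferred on 2+2+2 = 6 ballots; Tau wins 13–6.
Lambda–Sigma: Sigma 11–8.
Lambda vs Gamma: Gamma, 13–6.
Lambda vs Epsilon: Lambda wins 11–8.
Tau–Sigma: Sigma 17–2.
Tau–Gamma: Tau 10–9.
Tau vs Epsilon: Tau is ranked higher on 2+2+6+5 = 15 ballots, Epsilon on 4. Tau wins 15–4.
Sigma vs Gamma: Sigma is ranked higher on 2+6+2 = 10 ballots, Gamma on 9. Sigma wins 10–9.
Sigma vs Epsilon: 2+2+6+2+5 = 17 for Sigma, 2 for Epsilon — Sigma by 17–2.
Gamma vs Epsilon: 11 to 8, Gamma.
Sigma beats each of Delta, Lambda, Tau, Gamma, Epsilon — Sigma is the Condorcet winner.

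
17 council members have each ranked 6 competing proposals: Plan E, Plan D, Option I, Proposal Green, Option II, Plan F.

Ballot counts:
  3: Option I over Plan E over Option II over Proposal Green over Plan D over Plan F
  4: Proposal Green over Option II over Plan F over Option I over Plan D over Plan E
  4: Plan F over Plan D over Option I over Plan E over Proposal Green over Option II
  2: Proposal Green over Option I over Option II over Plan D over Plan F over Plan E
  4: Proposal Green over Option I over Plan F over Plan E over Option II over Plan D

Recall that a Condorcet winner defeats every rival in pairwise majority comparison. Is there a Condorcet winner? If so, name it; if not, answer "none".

Head-to-head results (17 council members):
Plan E vs Plan D: Plan D, 10–7.
Plan E vs Option I: Option I, 17–0.
Plan E vs Proposal Green: Proposal Green, 10–7.
Plan E vs Option II: Plan E, 11–6.
Plan E–Plan F: Plan F 14–3.
Plan D vs Option I: Option I wins 13–4.
Plan D–Proposal Green: Proposal Green 13–4.
Plan D vs Option II: Option II, 13–4.
Plan D–Plan F: Plan F 12–5.
Option I vs Proposal Green: Proposal Green, 10–7.
Option I–Option II: Option I 13–4.
Option I vs Plan F: Option I wins 9–8.
Proposal Green vs Option II: Proposal Green wins 14–3.
Proposal Green vs Plan F: Proposal Green, 13–4.
Option II–Plan F: Option II 9–8.
Proposal Green beats each of Plan E, Plan D, Option I, Option II, Plan F — Proposal Green is the Condorcet winner.

Proposal Green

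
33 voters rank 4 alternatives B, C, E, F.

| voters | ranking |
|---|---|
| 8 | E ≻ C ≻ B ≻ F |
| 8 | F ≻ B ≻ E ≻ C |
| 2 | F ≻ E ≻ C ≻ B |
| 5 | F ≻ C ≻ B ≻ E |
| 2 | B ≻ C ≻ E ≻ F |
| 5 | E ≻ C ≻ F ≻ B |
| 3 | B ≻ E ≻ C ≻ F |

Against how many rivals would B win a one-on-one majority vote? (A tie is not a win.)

B against each rival (33 voters):
B vs C: C, 20–13.
B vs E: B is ranked higher on 8+5+2+3 = 18 ballots, E on 15. B wins 18–15.
B–F: F 20–13.
B beats E; loses to C, F — 1 pairwise win.

1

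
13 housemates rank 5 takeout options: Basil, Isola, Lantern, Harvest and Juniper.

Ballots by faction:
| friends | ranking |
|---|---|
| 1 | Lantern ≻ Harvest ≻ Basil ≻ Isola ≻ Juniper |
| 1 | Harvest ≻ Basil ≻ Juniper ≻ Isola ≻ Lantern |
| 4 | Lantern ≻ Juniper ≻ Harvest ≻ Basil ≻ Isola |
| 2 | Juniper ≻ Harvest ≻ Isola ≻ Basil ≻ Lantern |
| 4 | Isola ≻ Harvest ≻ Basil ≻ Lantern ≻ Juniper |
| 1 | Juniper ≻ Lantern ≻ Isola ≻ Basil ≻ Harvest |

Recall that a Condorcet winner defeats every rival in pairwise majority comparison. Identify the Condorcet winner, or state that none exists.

Head-to-head results (13 friends):
Basil vs Isola: 6 to 7, Isola.
Basil vs Lantern: Basil preferred on 1+2+4 = 7 ballots; Basil wins 7–6.
Basil vs Harvest: 1 to 12, Harvest.
Basil vs Juniper: Basil preferred on 1+1+4 = 6 ballots; Juniper wins 7–6.
Isola vs Lantern: 7 to 6, Isola.
Isola vs Harvest: 5 to 8, Harvest.
Isola vs Juniper: Isola preferred on 1+4 = 5 ballots; Juniper wins 8–5.
Lantern vs Harvest: Lantern preferred on 1+4+1 = 6 ballots; Harvest wins 7–6.
Lantern vs Juniper: 1+4+4 = 9 for Lantern, 4 for Juniper — Lantern by 9–4.
Harvest vs Juniper: 1+1+4 = 6 for Harvest, 7 for Juniper — Juniper by 7–6.
Every restaurant loses at least once (Basil loses to Isola; Isola loses to Harvest; Lantern loses to Basil; Harvest loses to Juniper; Juniper loses to Lantern). The majority relation contains the cycle Basil beats Lantern beats Juniper beats Basil, so there is no Condorcet winner.

none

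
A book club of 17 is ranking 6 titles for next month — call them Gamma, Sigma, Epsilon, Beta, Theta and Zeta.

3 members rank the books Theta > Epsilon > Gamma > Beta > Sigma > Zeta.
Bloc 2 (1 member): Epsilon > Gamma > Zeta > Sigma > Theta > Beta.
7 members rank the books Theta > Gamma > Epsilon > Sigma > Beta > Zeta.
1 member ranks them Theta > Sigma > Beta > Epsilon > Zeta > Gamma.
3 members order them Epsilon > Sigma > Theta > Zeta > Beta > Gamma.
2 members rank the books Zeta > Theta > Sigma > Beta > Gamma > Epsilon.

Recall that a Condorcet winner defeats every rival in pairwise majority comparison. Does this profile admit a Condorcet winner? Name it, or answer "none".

Theta

Head-to-head results (17 members):
Gamma–Sigma: Gamma 11–6.
Gamma–Epsilon: Gamma 9–8.
Gamma vs Beta: Gamma, 11–6.
Gamma vs Theta: Theta, 16–1.
Gamma vs Zeta: Gamma, 11–6.
Sigma vs Epsilon: Epsilon, 14–3.
Sigma vs Beta: Sigma wins 14–3.
Sigma vs Theta: Theta wins 13–4.
Sigma–Zeta: Sigma 14–3.
Epsilon vs Beta: Epsilon wins 14–3.
Epsilon vs Theta: Theta, 13–4.
Epsilon vs Zeta: Epsilon, 15–2.
Beta vs Theta: Theta wins 17–0.
Beta vs Zeta: Beta wins 11–6.
Theta vs Zeta: Theta wins 14–3.
Theta wins every pairwise contest, so Theta is the Condorcet winner.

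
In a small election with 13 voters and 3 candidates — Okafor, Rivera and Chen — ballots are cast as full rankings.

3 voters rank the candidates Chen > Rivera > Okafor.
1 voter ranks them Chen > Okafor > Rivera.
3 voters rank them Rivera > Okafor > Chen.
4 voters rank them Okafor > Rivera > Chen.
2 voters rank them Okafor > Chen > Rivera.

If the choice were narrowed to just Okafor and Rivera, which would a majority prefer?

Okafor

Ballots ranking Okafor above Rivera: 1 + 4 + 2 = 7.
Ballots ranking Rivera above Okafor: 13 − 7 = 6.
Okafor wins the head-to-head 7–6.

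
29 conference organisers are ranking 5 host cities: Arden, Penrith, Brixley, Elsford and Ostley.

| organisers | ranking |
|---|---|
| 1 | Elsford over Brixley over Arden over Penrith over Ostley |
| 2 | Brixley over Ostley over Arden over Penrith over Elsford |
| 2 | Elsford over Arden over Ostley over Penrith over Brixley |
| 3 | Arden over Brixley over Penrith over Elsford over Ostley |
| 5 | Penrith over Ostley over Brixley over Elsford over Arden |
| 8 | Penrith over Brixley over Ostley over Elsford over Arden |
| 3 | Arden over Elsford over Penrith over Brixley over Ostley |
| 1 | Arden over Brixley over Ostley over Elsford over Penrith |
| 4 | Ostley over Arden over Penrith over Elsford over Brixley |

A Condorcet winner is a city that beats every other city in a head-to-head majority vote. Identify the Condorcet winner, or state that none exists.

none

Check each pair by majority over 29 ballots:
Arden vs Penrith: Arden, 16–13.
Arden–Brixley: Brixley 16–13.
Arden vs Elsford: Elsford, 16–13.
Arden–Ostley: Ostley 19–10.
Penrith vs Brixley: Penrith wins 22–7.
Penrith–Elsford: Penrith 22–7.
Penrith vs Ostley: Penrith, 20–9.
Brixley vs Elsford: Brixley wins 19–10.
Brixley–Ostley: Brixley 18–11.
Elsford vs Ostley: Ostley wins 20–9.
Each city drops at least one matchup (Arden loses to Brixley; Penrith loses to Arden; Brixley loses to Penrith; Elsford loses to Penrith; Ostley loses to Penrith); the cycle Arden beats Penrith beats Brixley beats Arden rules out a Condorcet winner.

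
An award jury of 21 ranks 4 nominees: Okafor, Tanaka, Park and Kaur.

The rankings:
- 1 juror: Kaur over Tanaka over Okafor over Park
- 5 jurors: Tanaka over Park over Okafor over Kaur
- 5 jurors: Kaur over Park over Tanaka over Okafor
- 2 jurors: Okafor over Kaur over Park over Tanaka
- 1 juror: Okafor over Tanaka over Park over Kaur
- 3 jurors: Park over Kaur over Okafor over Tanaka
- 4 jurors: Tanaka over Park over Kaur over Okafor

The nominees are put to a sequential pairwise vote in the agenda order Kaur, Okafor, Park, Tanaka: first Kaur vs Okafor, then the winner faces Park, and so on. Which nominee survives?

Tanaka

Round 1: Kaur vs Okafor — 13–8, Kaur advances.
Round 2: Kaur vs Park — 8–13, Park advances.
Round 3: Park vs Tanaka — 10–11, Tanaka advances.
Tanaka survives the agenda.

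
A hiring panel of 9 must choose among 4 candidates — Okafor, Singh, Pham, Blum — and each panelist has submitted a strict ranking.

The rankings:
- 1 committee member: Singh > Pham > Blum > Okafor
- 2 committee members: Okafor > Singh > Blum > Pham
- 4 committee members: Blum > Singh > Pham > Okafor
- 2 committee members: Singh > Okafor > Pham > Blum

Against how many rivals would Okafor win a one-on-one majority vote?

0

Okafor against each rival (9 committee members):
Okafor–Singh: Singh 7–2.
Okafor–Pham: Pham 5–4.
Okafor vs Blum: Okafor is ranked higher on 2+2 = 4 ballots, Blum on 5. Blum wins 5–4.
Okafor beats no one; loses to Singh, Pham, Blum — 0 pairwise wins.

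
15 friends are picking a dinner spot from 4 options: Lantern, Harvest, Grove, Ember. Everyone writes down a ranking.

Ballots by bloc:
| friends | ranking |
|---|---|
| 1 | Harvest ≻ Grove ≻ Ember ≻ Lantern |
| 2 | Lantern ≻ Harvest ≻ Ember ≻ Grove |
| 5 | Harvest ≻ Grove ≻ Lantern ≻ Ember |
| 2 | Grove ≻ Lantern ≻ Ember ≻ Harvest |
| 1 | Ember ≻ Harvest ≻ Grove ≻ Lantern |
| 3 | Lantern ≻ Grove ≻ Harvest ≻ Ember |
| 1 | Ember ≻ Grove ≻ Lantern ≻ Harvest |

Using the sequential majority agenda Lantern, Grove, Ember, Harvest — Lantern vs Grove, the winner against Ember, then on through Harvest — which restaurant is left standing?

Round 1: Lantern vs Grove — 5–10, Grove advances.
Round 2: Grove vs Ember — 11–4, Grove advances.
Round 3: Grove vs Harvest — 6–9, Harvest advances.
Harvest survives the agenda.

Harvest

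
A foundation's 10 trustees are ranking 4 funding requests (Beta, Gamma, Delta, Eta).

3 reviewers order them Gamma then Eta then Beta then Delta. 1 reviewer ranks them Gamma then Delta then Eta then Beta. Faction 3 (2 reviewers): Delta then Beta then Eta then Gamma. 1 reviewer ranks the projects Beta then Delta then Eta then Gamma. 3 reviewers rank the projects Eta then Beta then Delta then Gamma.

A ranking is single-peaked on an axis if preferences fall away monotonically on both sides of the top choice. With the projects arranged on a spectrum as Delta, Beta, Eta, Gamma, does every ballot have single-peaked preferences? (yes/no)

Axis positions: Delta=1, Beta=2, Eta=3, Gamma=4.
Faction 1 (peak Gamma at position 4): ranking walks positions 4-3-2-1, expanding outward from the peak — single-peaked.
Faction 2: ranking walks positions 4-1-3-2; Delta is ranked above Eta even though Eta lies between Delta and the peak Gamma on the axis — preferences dip and rise again. Not single-peaked.
Faction 3 (peak Delta at position 1): ranking walks positions 1-2-3-4, expanding outward from the peak — single-peaked.
Faction 4 (peak Beta at position 2): ranking walks positions 2-1-3-4, expanding outward from the peak — single-peaked.
Faction 5 (peak Eta at position 3): ranking walks positions 3-2-1-4, expanding outward from the peak — single-peaked.
Faction 2 violates single-peakedness, so the profile is not single-peaked on this axis.

no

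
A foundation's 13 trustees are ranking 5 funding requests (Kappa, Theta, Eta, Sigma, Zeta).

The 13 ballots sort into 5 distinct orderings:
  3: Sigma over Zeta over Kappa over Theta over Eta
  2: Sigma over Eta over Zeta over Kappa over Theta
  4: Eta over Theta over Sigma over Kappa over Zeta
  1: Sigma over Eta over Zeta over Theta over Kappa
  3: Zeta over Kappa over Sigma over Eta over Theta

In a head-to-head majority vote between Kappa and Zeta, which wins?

Zeta

Ballots ranking Kappa above Zeta: 4.
Ballots ranking Zeta above Kappa: 13 − 4 = 9.
Zeta wins the head-to-head 9–4.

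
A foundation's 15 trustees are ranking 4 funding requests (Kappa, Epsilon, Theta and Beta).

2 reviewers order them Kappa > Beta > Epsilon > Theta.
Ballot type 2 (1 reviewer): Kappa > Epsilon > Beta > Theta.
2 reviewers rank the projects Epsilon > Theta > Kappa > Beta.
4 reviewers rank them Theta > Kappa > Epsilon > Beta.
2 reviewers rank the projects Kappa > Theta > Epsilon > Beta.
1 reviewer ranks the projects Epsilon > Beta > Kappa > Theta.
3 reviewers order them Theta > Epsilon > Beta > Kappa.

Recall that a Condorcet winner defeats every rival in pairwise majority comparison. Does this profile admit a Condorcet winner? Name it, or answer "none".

Head-to-head results (15 reviewers):
Kappa vs Epsilon: Kappa wins 9–6.
Kappa–Theta: Theta 9–6.
Kappa–Beta: Kappa 11–4.
Epsilon vs Theta: Theta, 9–6.
Epsilon vs Beta: Epsilon wins 13–2.
Theta vs Beta: Theta, 11–4.
Theta beats each of Kappa, Epsilon, Beta — Theta is the Condorcet winner.

Theta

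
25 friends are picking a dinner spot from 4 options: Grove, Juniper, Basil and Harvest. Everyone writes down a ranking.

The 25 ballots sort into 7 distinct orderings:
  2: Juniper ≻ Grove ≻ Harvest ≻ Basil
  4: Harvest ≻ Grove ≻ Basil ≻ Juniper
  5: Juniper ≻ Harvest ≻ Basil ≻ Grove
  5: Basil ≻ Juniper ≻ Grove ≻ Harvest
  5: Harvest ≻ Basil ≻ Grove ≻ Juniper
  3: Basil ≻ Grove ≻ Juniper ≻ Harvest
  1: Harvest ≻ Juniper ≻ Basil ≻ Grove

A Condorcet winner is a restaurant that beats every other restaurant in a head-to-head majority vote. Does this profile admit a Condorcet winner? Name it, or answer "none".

none

Pairwise majorities:
Grove vs Juniper: Juniper wins 13–12.
Grove vs Basil: Basil, 19–6.
Grove vs Harvest: Harvest, 15–10.
Juniper vs Basil: Basil, 17–8.
Juniper vs Harvest: Juniper, 15–10.
Basil–Harvest: Harvest 17–8.
Each restaurant drops at least one matchup (Grove loses to Juniper; Juniper loses to Basil; Basil loses to Harvest; Harvest loses to Juniper); the cycle Juniper > Harvest > Basil > Juniper rules out a Condorcet winner.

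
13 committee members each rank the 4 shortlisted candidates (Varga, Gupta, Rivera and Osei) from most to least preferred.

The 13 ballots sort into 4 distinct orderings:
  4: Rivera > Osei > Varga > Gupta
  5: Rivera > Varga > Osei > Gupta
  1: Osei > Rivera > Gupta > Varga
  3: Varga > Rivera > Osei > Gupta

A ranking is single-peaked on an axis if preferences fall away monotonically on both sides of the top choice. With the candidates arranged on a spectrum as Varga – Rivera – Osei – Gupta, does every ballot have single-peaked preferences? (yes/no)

yes

Axis positions: Varga=1, Rivera=2, Osei=3, Gupta=4.
Group 1 (peak Rivera at position 2): ranking walks positions 2-3-1-4, expanding outward from the peak — single-peaked.
Group 2 (peak Rivera at position 2): ranking walks positions 2-1-3-4, expanding outward from the peak — single-peaked.
Group 3 (peak Osei at position 3): ranking walks positions 3-2-4-1, expanding outward from the peak — single-peaked.
Group 4 (peak Varga at position 1): ranking walks positions 1-2-3-4, expanding outward from the peak — single-peaked.
Every ranking is single-peaked on this axis.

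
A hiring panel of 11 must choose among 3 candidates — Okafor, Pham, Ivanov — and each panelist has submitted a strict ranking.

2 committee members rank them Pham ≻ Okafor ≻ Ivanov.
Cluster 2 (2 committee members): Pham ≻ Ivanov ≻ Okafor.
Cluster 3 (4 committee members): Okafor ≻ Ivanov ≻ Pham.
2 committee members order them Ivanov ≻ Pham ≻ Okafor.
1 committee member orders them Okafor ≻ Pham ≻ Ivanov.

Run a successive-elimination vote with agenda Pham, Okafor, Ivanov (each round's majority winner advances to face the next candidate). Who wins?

Ivanov

Round 1: Pham vs Okafor — 6–5, Pham advances.
Round 2: Pham vs Ivanov — 5–6, Ivanov advances.
Ivanov survives the agenda.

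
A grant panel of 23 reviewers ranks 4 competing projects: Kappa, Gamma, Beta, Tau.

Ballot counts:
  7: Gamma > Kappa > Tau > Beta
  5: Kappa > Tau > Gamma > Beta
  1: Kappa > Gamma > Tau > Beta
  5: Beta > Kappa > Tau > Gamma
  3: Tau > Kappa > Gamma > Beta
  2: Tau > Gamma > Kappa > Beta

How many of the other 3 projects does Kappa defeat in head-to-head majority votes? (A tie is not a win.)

Kappa against each rival (23 reviewers):
Kappa vs Gamma: Kappa preferred on 5+1+5+3 = 14 ballots; Kappa wins 14–9.
Kappa–Beta: Kappa 18–5.
Kappa vs Tau: Kappa wins 18–5.
Kappa beats Gamma, Beta, Tau — 3 pairwise wins.

3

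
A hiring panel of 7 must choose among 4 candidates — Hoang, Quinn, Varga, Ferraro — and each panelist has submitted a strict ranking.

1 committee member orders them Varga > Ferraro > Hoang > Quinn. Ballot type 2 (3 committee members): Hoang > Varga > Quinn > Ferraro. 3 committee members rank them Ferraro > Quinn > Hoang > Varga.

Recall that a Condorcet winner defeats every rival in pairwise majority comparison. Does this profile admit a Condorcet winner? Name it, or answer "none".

Head-to-head results (7 committee members):
Hoang vs Quinn: Hoang, 4–3.
Hoang vs Varga: 6 to 1, Hoang.
Hoang vs Ferraro: 3 to 4, Ferraro.
Quinn vs Varga: Varga wins 4–3.
Quinn–Ferraro: Ferraro 4–3.
Varga vs Ferraro: 4 to 3, Varga.
Every candidate loses at least once (Hoang loses to Ferraro; Quinn loses to Hoang; Varga loses to Hoang; Ferraro loses to Varga). The majority relation contains the cycle Hoang → Varga → Ferraro → Hoang, so there is no Condorcet winner.

none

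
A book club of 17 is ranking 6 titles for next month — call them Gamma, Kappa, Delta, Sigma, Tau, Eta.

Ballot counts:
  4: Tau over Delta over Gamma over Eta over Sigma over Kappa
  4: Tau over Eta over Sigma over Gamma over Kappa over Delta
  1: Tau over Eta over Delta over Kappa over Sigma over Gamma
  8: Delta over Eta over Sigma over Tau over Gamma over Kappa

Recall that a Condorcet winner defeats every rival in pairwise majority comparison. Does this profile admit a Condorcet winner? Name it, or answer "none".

Check each pair by majority over 17 ballots:
Gamma vs Kappa: Gamma preferred on 4+4+8 = 16 ballots; Gamma wins 16–1.
Gamma vs Delta: Gamma is ranked higher on 4 ballots, Delta on 13. Delta wins 13–4.
Gamma vs Sigma: Gamma is ranked higher on 4 ballots, Sigma on 13. Sigma wins 13–4.
Gamma vs Tau: Gamma is ranked higher on 0 ballots, Tau on 17. Tau wins 17–0.
Gamma vs Eta: 4 to 13, Eta.
Kappa vs Delta: 4 to 13, Delta.
Kappa vs Sigma: Kappa preferred on 1 ballot; Sigma wins 16–1.
Kappa vs Tau: Kappa is ranked higher on 0 ballots, Tau on 17. Tau wins 17–0.
Kappa vs Eta: 0 for Kappa, 17 for Eta — Eta by 17–0.
Delta vs Sigma: Delta is ranked higher on 4+1+8 = 13 ballots, Sigma on 4. Delta wins 13–4.
Delta vs Tau: Delta is ranked higher on 8 ballots, Tau on 9. Tau wins 9–8.
Delta vs Eta: 12 to 5, Delta.
Sigma vs Tau: Sigma is ranked higher on 8 ballots, Tau on 9. Tau wins 9–8.
Sigma vs Eta: Sigma preferred on 0 ballots; Eta wins 17–0.
Tau vs Eta: 4+4+1 = 9 for Tau, 8 for Eta — Tau by 9–8.
Tau beats each of Gamma, Kappa, Delta, Sigma, Eta — Tau is the Condorcet winner.

Tau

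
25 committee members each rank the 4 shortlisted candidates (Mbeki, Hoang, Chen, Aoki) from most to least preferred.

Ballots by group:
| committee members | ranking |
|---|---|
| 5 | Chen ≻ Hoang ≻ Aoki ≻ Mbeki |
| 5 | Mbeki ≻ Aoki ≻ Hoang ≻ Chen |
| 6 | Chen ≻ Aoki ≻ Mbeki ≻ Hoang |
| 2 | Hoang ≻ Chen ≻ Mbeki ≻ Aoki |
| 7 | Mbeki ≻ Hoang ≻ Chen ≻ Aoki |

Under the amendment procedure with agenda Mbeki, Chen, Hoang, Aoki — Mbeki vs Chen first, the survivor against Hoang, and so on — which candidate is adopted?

Hoang

Round 1: Mbeki vs Chen — 12–13, Chen advances.
Round 2: Chen vs Hoang — 11–14, Hoang advances.
Round 3: Hoang vs Aoki — 14–11, Hoang advances.
Hoang survives the agenda.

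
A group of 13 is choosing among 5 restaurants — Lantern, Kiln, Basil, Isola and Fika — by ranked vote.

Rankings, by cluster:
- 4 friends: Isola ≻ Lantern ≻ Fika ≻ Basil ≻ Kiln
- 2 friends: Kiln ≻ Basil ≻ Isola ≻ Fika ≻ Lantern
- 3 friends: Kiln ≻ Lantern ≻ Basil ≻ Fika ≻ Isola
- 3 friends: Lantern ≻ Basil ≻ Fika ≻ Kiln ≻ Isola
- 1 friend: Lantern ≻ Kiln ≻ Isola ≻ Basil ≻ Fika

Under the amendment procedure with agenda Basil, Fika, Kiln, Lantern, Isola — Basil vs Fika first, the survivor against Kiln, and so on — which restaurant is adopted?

Lantern

Round 1: Basil vs Fika — 9–4, Basil advances.
Round 2: Basil vs Kiln — 7–6, Basil advances.
Round 3: Basil vs Lantern — 2–11, Lantern advances.
Round 4: Lantern vs Isola — 7–6, Lantern advances.
Lantern survives the agenda.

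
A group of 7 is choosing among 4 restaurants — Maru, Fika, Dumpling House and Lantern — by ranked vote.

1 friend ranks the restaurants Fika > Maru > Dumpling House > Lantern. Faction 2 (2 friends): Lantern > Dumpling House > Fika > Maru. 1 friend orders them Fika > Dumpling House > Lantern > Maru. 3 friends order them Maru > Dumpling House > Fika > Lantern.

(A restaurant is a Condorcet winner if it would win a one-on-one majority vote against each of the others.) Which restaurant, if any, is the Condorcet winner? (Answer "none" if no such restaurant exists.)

none

Check each pair by majority over 7 ballots:
Maru vs Fika: Fika wins 4–3.
Maru–Dumpling House: Maru 4–3.
Maru–Lantern: Maru 4–3.
Fika–Dumpling House: Dumpling House 5–2.
Fika vs Lantern: Fika preferred on 1+1+3 = 5 ballots; Fika wins 5–2.
Dumpling House vs Lantern: Dumpling House wins 5–2.
Each restaurant drops at least one matchup (Maru loses to Fika; Fika loses to Dumpling House; Dumpling House loses to Maru; Lantern loses to Maru); the cycle Maru → Dumpling House → Fika → Maru rules out a Condorcet winner.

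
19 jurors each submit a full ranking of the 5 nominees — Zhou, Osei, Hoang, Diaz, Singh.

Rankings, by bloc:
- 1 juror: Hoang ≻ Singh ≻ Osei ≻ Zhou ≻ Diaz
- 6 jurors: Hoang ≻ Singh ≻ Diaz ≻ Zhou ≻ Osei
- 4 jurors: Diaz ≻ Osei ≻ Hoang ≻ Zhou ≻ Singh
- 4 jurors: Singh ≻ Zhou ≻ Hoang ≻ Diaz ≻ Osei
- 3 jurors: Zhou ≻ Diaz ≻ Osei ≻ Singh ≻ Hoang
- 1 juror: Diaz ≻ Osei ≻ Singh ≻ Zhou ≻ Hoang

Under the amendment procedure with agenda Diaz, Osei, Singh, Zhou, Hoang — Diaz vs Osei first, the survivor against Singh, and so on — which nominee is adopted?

Hoang

Round 1: Diaz vs Osei — 18–1, Diaz advances.
Round 2: Diaz vs Singh — 8–11, Singh advances.
Round 3: Singh vs Zhou — 12–7, Singh advances.
Round 4: Singh vs Hoang — 8–11, Hoang advances.
Hoang survives the agenda.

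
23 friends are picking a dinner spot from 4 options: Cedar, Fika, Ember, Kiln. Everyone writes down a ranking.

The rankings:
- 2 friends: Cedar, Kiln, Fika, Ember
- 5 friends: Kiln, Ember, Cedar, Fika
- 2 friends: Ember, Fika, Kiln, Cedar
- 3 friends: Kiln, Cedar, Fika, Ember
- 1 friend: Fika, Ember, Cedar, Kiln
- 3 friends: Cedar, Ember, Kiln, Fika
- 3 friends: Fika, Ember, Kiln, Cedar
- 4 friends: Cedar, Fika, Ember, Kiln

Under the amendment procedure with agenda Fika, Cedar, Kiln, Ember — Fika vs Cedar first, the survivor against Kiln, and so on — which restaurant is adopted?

Ember

Round 1: Fika vs Cedar — 6–17, Cedar advances.
Round 2: Cedar vs Kiln — 10–13, Kiln advances.
Round 3: Kiln vs Ember — 10–13, Ember advances.
Ember survives the agenda.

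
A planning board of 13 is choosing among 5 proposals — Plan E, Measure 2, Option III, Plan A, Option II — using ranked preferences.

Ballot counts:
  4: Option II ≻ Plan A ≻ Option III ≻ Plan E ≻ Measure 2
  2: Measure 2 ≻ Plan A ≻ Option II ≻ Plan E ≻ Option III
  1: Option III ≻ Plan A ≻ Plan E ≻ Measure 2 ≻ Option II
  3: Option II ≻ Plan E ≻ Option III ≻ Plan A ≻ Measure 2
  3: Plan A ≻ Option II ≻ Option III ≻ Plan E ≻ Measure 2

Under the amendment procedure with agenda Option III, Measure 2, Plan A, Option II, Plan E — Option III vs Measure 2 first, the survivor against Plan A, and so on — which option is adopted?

Round 1: Option III vs Measure 2 — 11–2, Option III advances.
Round 2: Option III vs Plan A — 4–9, Plan A advances.
Round 3: Plan A vs Option II — 6–7, Option II advances.
Round 4: Option II vs Plan E — 12–1, Option II advances.
The agenda winner is Option II.

Option II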